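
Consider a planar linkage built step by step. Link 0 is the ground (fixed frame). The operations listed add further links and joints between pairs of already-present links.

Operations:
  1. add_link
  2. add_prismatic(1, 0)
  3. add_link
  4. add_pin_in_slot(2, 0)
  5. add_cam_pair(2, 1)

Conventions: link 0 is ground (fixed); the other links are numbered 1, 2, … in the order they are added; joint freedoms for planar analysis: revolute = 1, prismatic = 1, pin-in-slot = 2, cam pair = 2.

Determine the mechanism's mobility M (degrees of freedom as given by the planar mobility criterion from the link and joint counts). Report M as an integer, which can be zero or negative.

ground; <1,0,0>
#1 <2,0,0>
P:1↔0 J1 <2,1,0>
#2 <3,1,0>
PS:2↔0 J2 <3,1,1>
C:2↔1 J2 <3,1,2>
3×2 − 2×1 − 1×2 = 2

M = 2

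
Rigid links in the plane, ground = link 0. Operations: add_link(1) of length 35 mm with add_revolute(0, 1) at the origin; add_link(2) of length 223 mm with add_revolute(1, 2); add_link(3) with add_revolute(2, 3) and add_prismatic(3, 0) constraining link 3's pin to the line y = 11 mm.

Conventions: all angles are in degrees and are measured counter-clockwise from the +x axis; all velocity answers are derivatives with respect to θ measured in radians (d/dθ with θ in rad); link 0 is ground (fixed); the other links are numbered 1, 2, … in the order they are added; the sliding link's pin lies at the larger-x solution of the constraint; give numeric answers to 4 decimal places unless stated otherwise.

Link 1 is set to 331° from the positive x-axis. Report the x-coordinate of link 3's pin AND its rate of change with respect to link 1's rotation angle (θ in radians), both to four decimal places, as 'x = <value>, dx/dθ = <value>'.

geometry: r = 35 mm, L = 223 mm, e = 11 mm
crank pin P = (r cos θ, r sin θ) = (30.611690, -16.968337)
h = r sin θ − e = -16.968337 − 11 = -27.968337
x = r cos θ + √(L² − h²) = 30.611690 + 221.239174 = 251.850864
dx/dθ = −r sin θ − h·r cos θ/√(L² − h²) (θ in radians; h = -27.968337) = 20.838167

x = 251.8509, dx/dθ = 20.8382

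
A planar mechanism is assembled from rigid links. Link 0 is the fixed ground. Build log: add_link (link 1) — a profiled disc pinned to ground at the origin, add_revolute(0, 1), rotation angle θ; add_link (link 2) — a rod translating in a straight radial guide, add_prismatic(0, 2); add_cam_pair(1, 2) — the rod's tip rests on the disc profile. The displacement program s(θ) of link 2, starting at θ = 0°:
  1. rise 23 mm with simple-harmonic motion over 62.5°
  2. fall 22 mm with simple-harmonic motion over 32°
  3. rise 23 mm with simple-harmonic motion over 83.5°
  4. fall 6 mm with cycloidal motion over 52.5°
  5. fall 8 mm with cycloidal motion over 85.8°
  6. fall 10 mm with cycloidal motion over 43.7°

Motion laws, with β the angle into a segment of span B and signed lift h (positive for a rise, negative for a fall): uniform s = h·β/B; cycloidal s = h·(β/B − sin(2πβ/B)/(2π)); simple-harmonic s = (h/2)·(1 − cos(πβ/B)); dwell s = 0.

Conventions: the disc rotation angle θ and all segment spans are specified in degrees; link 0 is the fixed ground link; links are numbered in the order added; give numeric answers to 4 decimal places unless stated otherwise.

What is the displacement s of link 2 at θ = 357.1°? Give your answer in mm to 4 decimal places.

seg 1 [0°–62.5°] simple-harmonic, h=23: full span → s += 23 → s = 23.0000
seg 2 [62.5°–94.5°] simple-harmonic, h=-22: full span → s += -22 → s = 1.0000
seg 3 [94.5°–178°] simple-harmonic, h=23: full span → s += 23 → s = 24.0000
seg 4 [178°–230.5°] cycloidal, h=-6: full span → s += -6 → s = 18.0000
seg 5 [230.5°–316.3°] cycloidal, h=-8: full span → s += -8 → s = 10.0000
seg 6 [316.3°–360°] cycloidal, h=-10: θ=357.1° here. β=40.8, B=43.7. -10·(0.9336 − sin(2π·0.9336)/(2π)) = -9.9809 → s = 0.0191

0.0191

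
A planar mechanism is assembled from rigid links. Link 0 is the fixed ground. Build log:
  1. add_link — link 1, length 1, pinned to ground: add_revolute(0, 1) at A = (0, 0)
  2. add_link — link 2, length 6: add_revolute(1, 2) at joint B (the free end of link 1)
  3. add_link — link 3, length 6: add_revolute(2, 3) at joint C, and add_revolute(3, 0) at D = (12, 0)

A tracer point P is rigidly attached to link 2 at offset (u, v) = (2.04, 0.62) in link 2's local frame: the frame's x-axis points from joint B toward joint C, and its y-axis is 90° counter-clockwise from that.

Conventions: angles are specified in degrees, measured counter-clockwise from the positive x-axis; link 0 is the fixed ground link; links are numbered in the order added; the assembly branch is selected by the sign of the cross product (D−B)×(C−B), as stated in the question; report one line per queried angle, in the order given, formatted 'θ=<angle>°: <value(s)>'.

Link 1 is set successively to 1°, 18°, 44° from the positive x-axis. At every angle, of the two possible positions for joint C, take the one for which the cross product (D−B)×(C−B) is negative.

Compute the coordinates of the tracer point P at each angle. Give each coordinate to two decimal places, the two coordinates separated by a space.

A=(0,0), D=(12.00,0)
θ=1°: B = A + 1.00·(cos1°, sin1°) = (0.9998, 0.0175)
θ=1°: |BD| = 11.0002
θ=1°: circle(B,6.00) ∩ circle(D,6.00): a=5.5001, h=2.3977
θ=1°:   candidates: C₊=(6.5037,2.4064) cross=26.375; C₋=(6.4961,-2.3890) cross=-26.375
θ=1°:   branch - wants cross < 0 → take C=(6.4961,-2.3890) (cross=-26.375)
θ=1°: ex = (C−B)/|BC| = (0.9160,-0.4011); ey = (0.4011,0.9160)
θ=1°: P = B + 2.04·ex + 0.62·ey = (3.1172,-0.2328)
θ=18°: B = A + 1.00·(cos18°, sin18°) = (0.9511, 0.3090)
θ=18°: |BD| = 11.0533
θ=18°: circle(B,6.00) ∩ circle(D,6.00): a=5.5266, h=2.3359
θ=18°:   candidates: C₊=(6.5408,2.4895) cross=25.819; C₋=(6.4102,-2.1805) cross=-25.819
θ=18°:   branch - wants cross < 0 → take C=(6.4102,-2.1805) (cross=-25.819)
θ=18°: ex = (C−B)/|BC| = (0.9099,-0.4149); ey = (0.4149,0.9099)
θ=18°: P = B + 2.04·ex + 0.62·ey = (3.0644,0.0267)
θ=44°: B = A + 1.00·(cos44°, sin44°) = (0.7193, 0.6947)
θ=44°: |BD| = 11.3020
θ=44°: circle(B,6.00) ∩ circle(D,6.00): a=5.6510, h=2.0164
θ=44°:   candidates: C₊=(6.4836,2.3600) cross=22.790; C₋=(6.2357,-1.6653) cross=-22.790
θ=44°:   branch - wants cross < 0 → take C=(6.2357,-1.6653) (cross=-22.790)
θ=44°: ex = (C−B)/|BC| = (0.9194,-0.3933); ey = (0.3933,0.9194)
θ=44°: P = B + 2.04·ex + 0.62·ey = (2.8388,0.4623)

θ=1°: 3.12 -0.23
θ=18°: 3.06 0.03
θ=44°: 2.84 0.46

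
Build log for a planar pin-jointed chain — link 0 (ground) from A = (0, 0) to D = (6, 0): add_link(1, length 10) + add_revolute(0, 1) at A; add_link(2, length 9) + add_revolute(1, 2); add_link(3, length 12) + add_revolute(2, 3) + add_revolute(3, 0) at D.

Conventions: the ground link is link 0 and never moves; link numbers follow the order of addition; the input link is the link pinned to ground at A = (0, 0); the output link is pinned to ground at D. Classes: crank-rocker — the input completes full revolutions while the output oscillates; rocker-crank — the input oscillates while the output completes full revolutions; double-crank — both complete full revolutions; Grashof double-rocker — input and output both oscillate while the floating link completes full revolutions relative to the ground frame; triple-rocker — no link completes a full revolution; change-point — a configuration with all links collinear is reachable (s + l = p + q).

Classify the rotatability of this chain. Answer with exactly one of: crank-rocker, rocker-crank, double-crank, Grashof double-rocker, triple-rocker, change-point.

lengths: ground=6, input=10, coupler=9, output=12
sorted: s=6 (shortest), l=12 (longest), p+q=19
s + l = 18 vs p + q = 19
s + l < p + q (Grashof) with shortest = ground link → double-crank

double-crank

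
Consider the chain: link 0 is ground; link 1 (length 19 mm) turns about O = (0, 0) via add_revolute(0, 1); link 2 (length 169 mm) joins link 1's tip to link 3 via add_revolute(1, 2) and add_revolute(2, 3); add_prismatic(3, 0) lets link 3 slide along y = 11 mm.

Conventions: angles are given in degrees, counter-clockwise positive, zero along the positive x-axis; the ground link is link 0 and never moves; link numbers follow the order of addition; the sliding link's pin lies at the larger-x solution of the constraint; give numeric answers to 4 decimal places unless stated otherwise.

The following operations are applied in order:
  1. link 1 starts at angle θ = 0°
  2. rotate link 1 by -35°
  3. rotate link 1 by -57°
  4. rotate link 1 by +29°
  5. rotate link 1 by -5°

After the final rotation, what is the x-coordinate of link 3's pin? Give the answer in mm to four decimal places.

geometry: r = 19 mm, L = 169 mm, e = 11 mm; θ starts at 0°
rotate link 1 by -35°: θ ← 0° -35° = -35°
rotate link 1 by -57°: θ ← -35° -57° = -92°
rotate link 1 by +29°: θ ← -92° +29° = -63°
rotate link 1 by -5°: θ ← -63° -5° = -68°
crank pin P = (r cos θ, r sin θ) = (7.117525, -17.616493)
h = r sin θ − e = -17.616493 − 11 = -28.616493
x = r cos θ + √(L² − h²) = 7.117525 + 166.559588 = 173.677113

173.6771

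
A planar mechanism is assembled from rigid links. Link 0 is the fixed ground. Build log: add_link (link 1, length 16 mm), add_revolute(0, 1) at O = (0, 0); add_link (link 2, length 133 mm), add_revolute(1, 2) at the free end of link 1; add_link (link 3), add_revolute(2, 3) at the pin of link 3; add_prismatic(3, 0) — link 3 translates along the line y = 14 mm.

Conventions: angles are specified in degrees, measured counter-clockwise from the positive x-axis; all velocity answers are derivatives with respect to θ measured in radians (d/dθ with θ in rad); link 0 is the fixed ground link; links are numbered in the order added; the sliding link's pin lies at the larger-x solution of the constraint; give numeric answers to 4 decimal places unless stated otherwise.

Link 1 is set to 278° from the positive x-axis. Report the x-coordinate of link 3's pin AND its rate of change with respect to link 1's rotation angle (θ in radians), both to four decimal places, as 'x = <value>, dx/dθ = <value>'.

geometry: r = 16 mm, L = 133 mm, e = 14 mm
crank pin P = (r cos θ, r sin θ) = (2.226770, -15.844289)
h = r sin θ − e = -15.844289 − 14 = -29.844289
x = r cos θ + √(L² − h²) = 2.226770 + 129.608327 = 131.835097
dx/dθ = −r sin θ − h·r cos θ/√(L² − h²) (θ in radians; h = -29.844289) = 16.357037

x = 131.8351, dx/dθ = 16.3570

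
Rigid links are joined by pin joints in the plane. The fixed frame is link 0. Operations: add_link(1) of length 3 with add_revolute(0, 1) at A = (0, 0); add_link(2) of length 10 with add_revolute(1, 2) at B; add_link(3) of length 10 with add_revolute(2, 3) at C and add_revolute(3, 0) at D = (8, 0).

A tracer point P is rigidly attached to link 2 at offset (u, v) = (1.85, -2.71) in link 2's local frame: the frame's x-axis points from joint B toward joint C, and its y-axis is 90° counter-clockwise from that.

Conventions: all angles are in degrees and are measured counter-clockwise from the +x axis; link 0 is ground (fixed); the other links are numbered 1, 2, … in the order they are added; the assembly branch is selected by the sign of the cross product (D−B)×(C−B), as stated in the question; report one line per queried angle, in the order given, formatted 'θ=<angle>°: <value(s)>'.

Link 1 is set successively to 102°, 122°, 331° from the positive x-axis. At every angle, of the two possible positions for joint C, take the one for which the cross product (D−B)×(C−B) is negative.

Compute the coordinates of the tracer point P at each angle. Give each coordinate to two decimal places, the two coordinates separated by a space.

A=(0,0), D=(8.00,0)
θ=102°: B = A + 3.00·(cos102°, sin102°) = (-0.6237, 2.9344)
θ=102°: |BD| = 9.1093
θ=102°: circle(B,10.00) ∩ circle(D,10.00): a=4.5547, h=8.9025
θ=102°:   candidates: C₊=(6.5560,9.8952) cross=81.096; C₋=(0.8203,-6.9607) cross=-81.096
θ=102°:   branch - wants cross < 0 → take C=(0.8203,-6.9607) (cross=-81.096)
θ=102°: ex = (C−B)/|BC| = (0.1444,-0.9895); ey = (0.9895,0.1444)
θ=102°: P = B + 1.85·ex + -2.71·ey = (-3.0382,0.7125)
θ=122°: B = A + 3.00·(cos122°, sin122°) = (-1.5898, 2.5441)
θ=122°: |BD| = 9.9215
θ=122°: circle(B,10.00) ∩ circle(D,10.00): a=4.9607, h=8.6828
θ=122°:   candidates: C₊=(5.4316,9.6645) cross=86.146; C₋=(0.9786,-7.1204) cross=-86.146
θ=122°:   branch - wants cross < 0 → take C=(0.9786,-7.1204) (cross=-86.146)
θ=122°: ex = (C−B)/|BC| = (0.2568,-0.9665); ey = (0.9665,0.2568)
θ=122°: P = B + 1.85·ex + -2.71·ey = (-3.7337,0.0602)
θ=331°: B = A + 3.00·(cos331°, sin331°) = (2.6239, -1.4544)
θ=331°: |BD| = 5.5694
θ=331°: circle(B,10.00) ∩ circle(D,10.00): a=2.7847, h=9.6044
θ=331°:   candidates: C₊=(2.8038,8.5440) cross=53.491; C₋=(7.8201,-9.9984) cross=-53.491
θ=331°:   branch - wants cross < 0 → take C=(7.8201,-9.9984) (cross=-53.491)
θ=331°: ex = (C−B)/|BC| = (0.5196,-0.8544); ey = (0.8544,0.5196)
θ=331°: P = B + 1.85·ex + -2.71·ey = (1.2698,-4.4432)

θ=102°: -3.04 0.71
θ=122°: -3.73 0.06
θ=331°: 1.27 -4.44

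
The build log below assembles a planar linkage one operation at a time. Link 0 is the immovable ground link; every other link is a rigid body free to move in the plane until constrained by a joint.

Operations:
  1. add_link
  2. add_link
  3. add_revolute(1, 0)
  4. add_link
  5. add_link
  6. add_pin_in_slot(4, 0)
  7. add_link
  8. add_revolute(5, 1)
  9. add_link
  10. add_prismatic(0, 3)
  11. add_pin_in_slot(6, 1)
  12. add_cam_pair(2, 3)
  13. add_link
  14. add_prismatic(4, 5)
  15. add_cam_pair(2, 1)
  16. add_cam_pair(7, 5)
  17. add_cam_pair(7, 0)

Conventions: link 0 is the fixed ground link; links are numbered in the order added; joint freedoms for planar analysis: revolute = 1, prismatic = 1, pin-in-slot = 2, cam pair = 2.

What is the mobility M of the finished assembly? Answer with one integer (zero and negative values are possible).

L=1 J1=0 J2=0
add link → L=2 J1=0 J2=0
add link → L=3 J1=0 J2=0
R@1,0 dof=1 J1 → L=3 J1=1 J2=0
add link → L=4 J1=1 J2=0
add link → L=5 J1=1 J2=0
PS@4,0 dof=2 J2 → L=5 J1=1 J2=1
add link → L=6 J1=1 J2=1
R@5,1 dof=1 J1 → L=6 J1=2 J2=1
add link → L=7 J1=2 J2=1
P@0,3 dof=1 J1 → L=7 J1=3 J2=1
PS@6,1 dof=2 J2 → L=7 J1=3 J2=2
C@2,3 dof=2 J2 → L=7 J1=3 J2=3
add link → L=8 J1=3 J2=3
P@4,5 dof=1 J1 → L=8 J1=4 J2=3
C@2,1 dof=2 J2 → L=8 J1=4 J2=4
C@7,5 dof=2 J2 → L=8 J1=4 J2=5
C@7,0 dof=2 J2 → L=8 J1=4 J2=6
M=3(L−1)−2J1−J2=3·7−2·4−6=7

M = 7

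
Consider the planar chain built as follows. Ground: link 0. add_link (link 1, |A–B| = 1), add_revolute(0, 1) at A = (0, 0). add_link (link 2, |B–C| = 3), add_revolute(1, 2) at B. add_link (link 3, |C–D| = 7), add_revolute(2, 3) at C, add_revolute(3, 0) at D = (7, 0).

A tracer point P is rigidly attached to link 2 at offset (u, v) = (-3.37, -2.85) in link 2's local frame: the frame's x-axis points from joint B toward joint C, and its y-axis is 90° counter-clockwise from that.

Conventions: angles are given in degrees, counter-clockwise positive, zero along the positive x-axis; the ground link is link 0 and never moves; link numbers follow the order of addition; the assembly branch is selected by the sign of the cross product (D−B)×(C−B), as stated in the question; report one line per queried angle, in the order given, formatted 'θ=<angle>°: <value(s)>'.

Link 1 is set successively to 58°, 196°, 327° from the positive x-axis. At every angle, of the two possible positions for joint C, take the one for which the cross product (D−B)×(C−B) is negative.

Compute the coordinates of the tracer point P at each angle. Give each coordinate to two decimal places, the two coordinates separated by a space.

A=(0,0), D=(7.00,0)
θ=58°: B = A + 1.00·(cos58°, sin58°) = (0.5299, 0.8480)
θ=58°: |BD| = 6.5254
θ=58°: circle(B,3.00) ∩ circle(D,7.00): a=0.1978, h=2.9935
θ=58°:   candidates: C₊=(1.1151,3.7904) cross=19.534; C₋=(0.3370,-2.1457) cross=-19.534
θ=58°:   branch - wants cross < 0 → take C=(0.3370,-2.1457) (cross=-19.534)
θ=58°: ex = (C−B)/|BC| = (-0.0643,-0.9979); ey = (0.9979,-0.0643)
θ=58°: P = B + -3.37·ex + -2.85·ey = (-2.0974,4.3944)
θ=196°: B = A + 1.00·(cos196°, sin196°) = (-0.9613, -0.2756)
θ=196°: |BD| = 7.9660
θ=196°: circle(B,3.00) ∩ circle(D,7.00): a=1.4724, h=2.6138
θ=196°:   candidates: C₊=(0.4198,2.3876) cross=20.822; C₋=(0.6007,-2.8370) cross=-20.822
θ=196°:   branch - wants cross < 0 → take C=(0.6007,-2.8370) (cross=-20.822)
θ=196°: ex = (C−B)/|BC| = (0.5206,-0.8538); ey = (0.8538,0.5206)
θ=196°: P = B + -3.37·ex + -2.85·ey = (-5.1491,1.1178)
θ=327°: B = A + 1.00·(cos327°, sin327°) = (0.8387, -0.5446)
θ=327°: |BD| = 6.1854
θ=327°: circle(B,3.00) ∩ circle(D,7.00): a=-0.1408, h=2.9967
θ=327°:   candidates: C₊=(0.4346,2.4280) cross=18.536; C₋=(0.9623,-3.5421) cross=-18.536
θ=327°:   branch - wants cross < 0 → take C=(0.9623,-3.5421) (cross=-18.536)
θ=327°: ex = (C−B)/|BC| = (0.0412,-0.9992); ey = (0.9992,0.0412)
θ=327°: P = B + -3.37·ex + -2.85·ey = (-2.1478,2.7050)

θ=58°: -2.10 4.39
θ=196°: -5.15 1.12
θ=327°: -2.15 2.71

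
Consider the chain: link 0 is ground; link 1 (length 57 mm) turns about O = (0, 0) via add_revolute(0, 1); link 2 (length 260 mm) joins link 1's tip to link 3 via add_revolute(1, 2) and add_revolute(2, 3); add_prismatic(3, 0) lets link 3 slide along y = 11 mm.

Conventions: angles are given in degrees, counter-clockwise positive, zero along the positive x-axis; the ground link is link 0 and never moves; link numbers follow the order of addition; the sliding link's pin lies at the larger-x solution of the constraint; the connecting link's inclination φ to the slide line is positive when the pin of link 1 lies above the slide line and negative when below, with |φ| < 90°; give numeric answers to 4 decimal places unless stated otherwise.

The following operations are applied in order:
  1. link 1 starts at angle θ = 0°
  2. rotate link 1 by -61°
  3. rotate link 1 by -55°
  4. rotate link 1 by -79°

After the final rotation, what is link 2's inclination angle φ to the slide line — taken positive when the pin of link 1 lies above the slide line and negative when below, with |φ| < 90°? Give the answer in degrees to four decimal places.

geometry: r = 57 mm, L = 260 mm, e = 11 mm; θ starts at 0°
rotate link 1 by -61°: θ ← 0° -61° = -61°
rotate link 1 by -55°: θ ← -61° -55° = -116°
rotate link 1 by -79°: θ ← -116° -79° = -195°
h = r sin θ − e = 14.752686 − 11 = 3.752686
sin φ = h / L = 3.752686 / 260 = 0.01443341
φ = arcsin(0.01443341) = 0.827002°

0.8270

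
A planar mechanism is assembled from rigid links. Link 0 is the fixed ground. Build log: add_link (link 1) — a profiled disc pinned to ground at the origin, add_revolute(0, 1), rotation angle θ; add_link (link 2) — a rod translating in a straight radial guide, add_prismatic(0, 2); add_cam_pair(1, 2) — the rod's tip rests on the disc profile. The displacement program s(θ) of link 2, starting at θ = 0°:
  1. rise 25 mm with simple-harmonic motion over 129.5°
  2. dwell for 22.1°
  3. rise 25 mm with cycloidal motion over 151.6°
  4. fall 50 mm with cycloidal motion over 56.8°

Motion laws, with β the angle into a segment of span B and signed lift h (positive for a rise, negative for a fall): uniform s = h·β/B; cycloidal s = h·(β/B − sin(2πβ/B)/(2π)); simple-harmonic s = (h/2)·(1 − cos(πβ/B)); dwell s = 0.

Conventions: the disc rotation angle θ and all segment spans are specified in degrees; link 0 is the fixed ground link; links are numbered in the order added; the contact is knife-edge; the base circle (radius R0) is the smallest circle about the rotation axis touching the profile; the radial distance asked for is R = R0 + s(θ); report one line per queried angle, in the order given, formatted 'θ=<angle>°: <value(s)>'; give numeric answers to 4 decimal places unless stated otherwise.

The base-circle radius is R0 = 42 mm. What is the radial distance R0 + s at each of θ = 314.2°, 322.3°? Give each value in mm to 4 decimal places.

seg 1 [0°–129.5°] simple-harmonic, h=25: full span → s += 25 → s = 25.0000
seg 2 [129.5°–151.6°] dwell: s stays 25.0000
seg 3 [151.6°–303.2°] cycloidal, h=25: full span → s += 25 → s = 50.0000
seg 4 [303.2°–360°] cycloidal, h=-50: θ=314.2° here. β=11, B=56.8. -50·(0.1937 − sin(2π·0.1937)/(2π)) = -2.2187 → s = 47.7813
seg 4 [303.2°–360°] cycloidal, h=-50: θ=322.3° here. β=19.1, B=56.8. -50·(0.3363 − sin(2π·0.3363)/(2π)) = -9.9963 → s = 40.0037
θ=314.2°: R = R0 + s = 42 + 47.7813 = 89.7813
θ=322.3°: R = R0 + s = 42 + 40.0037 = 82.0037

θ=314.2°: 89.7813
θ=322.3°: 82.0037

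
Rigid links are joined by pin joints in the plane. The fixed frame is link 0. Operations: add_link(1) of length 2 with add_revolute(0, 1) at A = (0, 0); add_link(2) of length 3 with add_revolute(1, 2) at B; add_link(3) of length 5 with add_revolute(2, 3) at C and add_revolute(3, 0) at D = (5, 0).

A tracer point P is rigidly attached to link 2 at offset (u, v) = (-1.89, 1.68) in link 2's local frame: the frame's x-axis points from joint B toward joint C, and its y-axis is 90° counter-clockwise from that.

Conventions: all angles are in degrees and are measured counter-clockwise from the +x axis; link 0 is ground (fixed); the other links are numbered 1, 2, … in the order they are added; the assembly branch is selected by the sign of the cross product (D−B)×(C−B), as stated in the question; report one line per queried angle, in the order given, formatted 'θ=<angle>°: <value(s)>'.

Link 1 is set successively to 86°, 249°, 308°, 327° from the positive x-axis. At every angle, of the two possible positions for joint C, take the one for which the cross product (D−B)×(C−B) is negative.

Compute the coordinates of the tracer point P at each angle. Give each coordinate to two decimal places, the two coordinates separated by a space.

A=(0,0), D=(5.00,0)
θ=86°: B = A + 2.00·(cos86°, sin86°) = (0.1395, 1.9951)
θ=86°: |BD| = 5.2540
θ=86°: circle(B,3.00) ∩ circle(D,5.00): a=1.1044, h=2.7893
θ=86°:   candidates: C₊=(2.2204,4.1562) cross=14.655; C₋=(0.1020,-1.0046) cross=-14.655
θ=86°:   branch - wants cross < 0 → take C=(0.1020,-1.0046) (cross=-14.655)
θ=86°: ex = (C−B)/|BC| = (-0.0125,-0.9999); ey = (0.9999,-0.0125)
θ=86°: P = B + -1.89·ex + 1.68·ey = (1.8430,3.8640)
θ=249°: B = A + 2.00·(cos249°, sin249°) = (-0.7167, -1.8672)
θ=249°: |BD| = 6.0139
θ=249°: circle(B,3.00) ∩ circle(D,5.00): a=1.6767, h=2.4877
θ=249°:   candidates: C₊=(0.1048,1.0182) cross=14.961; C₋=(1.6495,-3.7113) cross=-14.961
θ=249°:   branch - wants cross < 0 → take C=(1.6495,-3.7113) (cross=-14.961)
θ=249°: ex = (C−B)/|BC| = (0.7887,-0.6147); ey = (0.6147,0.7887)
θ=249°: P = B + -1.89·ex + 1.68·ey = (-1.1747,0.6198)
θ=308°: B = A + 2.00·(cos308°, sin308°) = (1.2313, -1.5760)
θ=308°: |BD| = 4.0849
θ=308°: circle(B,3.00) ∩ circle(D,5.00): a=0.0841, h=2.9988
θ=308°:   candidates: C₊=(0.1519,1.2231) cross=12.250; C₋=(2.4659,-4.3102) cross=-12.250
θ=308°:   branch - wants cross < 0 → take C=(2.4659,-4.3102) (cross=-12.250)
θ=308°: ex = (C−B)/|BC| = (0.4115,-0.9114); ey = (0.9114,0.4115)
θ=308°: P = B + -1.89·ex + 1.68·ey = (1.9847,0.8379)
θ=327°: B = A + 2.00·(cos327°, sin327°) = (1.6773, -1.0893)
θ=327°: |BD| = 3.4967
θ=327°: circle(B,3.00) ∩ circle(D,5.00): a=-0.5396, h=2.9511
θ=327°:   candidates: C₊=(0.2453,1.5469) cross=10.319; C₋=(2.0839,-4.0616) cross=-10.319
θ=327°:   branch - wants cross < 0 → take C=(2.0839,-4.0616) (cross=-10.319)
θ=327°: ex = (C−B)/|BC| = (0.1355,-0.9908); ey = (0.9908,0.1355)
θ=327°: P = B + -1.89·ex + 1.68·ey = (3.0857,1.0110)

θ=86°: 1.84 3.86
θ=249°: -1.17 0.62
θ=308°: 1.98 0.84
θ=327°: 3.09 1.01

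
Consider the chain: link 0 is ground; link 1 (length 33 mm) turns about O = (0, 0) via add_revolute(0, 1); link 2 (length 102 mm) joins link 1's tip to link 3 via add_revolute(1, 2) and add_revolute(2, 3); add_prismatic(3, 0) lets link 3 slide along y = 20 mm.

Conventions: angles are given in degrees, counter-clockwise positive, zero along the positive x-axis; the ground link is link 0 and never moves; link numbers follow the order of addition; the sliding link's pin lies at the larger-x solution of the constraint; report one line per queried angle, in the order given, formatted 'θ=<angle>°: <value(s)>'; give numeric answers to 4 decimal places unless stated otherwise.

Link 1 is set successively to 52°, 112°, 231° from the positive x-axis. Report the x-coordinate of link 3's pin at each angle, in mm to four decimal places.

geometry: r = 33 mm, L = 102 mm, e = 20 mm
θ=52°: crank pin P = (r cos θ, r sin θ) = (20.316829, 26.004355)
θ=52°: h = r sin θ − e = 26.004355 − 20 = 6.004355
θ=52°: x = r cos θ + √(L² − h²) = 20.316829 + 101.823120 = 122.139948
θ=112°: crank pin P = (r cos θ, r sin θ) = (-12.362018, 30.597067)
θ=112°: h = r sin θ − e = 30.597067 − 20 = 10.597067
θ=112°: x = r cos θ + √(L² − h²) = -12.362018 + 101.448027 = 89.086009
θ=231°: crank pin P = (r cos θ, r sin θ) = (-20.767573, -25.645817)
θ=231°: h = r sin θ − e = -25.645817 − 20 = -45.645817
θ=231°: x = r cos θ + √(L² − h²) = -20.767573 + 91.216552 = 70.448979

θ=52°: 122.1399
θ=112°: 89.0860
θ=231°: 70.4490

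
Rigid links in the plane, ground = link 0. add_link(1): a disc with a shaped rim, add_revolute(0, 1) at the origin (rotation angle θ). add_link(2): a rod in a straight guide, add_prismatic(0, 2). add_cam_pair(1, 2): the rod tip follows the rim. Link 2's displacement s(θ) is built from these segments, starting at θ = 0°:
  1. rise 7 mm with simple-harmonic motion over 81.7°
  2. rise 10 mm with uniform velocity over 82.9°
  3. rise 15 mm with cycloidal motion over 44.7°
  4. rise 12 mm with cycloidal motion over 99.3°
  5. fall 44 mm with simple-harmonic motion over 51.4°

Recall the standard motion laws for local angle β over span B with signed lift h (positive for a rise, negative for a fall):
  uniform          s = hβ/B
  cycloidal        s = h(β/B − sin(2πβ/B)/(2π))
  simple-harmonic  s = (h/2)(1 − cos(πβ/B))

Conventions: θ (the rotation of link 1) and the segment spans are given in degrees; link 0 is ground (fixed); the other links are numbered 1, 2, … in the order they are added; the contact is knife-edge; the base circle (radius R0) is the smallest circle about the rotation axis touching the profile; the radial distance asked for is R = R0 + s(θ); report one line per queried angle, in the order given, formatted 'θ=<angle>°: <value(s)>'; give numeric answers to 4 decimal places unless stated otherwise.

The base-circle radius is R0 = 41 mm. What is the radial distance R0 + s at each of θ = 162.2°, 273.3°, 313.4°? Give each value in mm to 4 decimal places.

segment 1 (0° to 81.7°, simple-harmonic, h = 7) is passed completely: s = 0.0000 + (7) = 7.0000
θ = 162.2° falls in segment 2 (81.7° to 164.6°, uniform, h = 10): β = 162.2 − 81.7 = 80.5°, B = 82.9°; Δs = 10·80.5/82.9 = 9.7105; s = 7.0000 + 9.7105 = 16.7105
segment 2 (81.7° to 164.6°, uniform, h = 10) is passed completely: s = 7.0000 + (10) = 17.0000
segment 3 (164.6° to 209.3°, cycloidal, h = 15) is passed completely: s = 17.0000 + (15) = 32.0000
θ = 273.3° falls in segment 4 (209.3° to 308.6°, cycloidal, h = 12): β = 273.3 − 209.3 = 64°, B = 99.3°; Δs = 12·(0.6445 − sin(2π·0.6445)/(2π)) = 9.2396; s = 32.0000 + 9.2396 = 41.2396
segment 4 (209.3° to 308.6°, cycloidal, h = 12) is passed completely: s = 32.0000 + (12) = 44.0000
θ = 313.4° falls in segment 5 (308.6° to 360°, simple-harmonic, h = -44): β = 313.4 − 308.6 = 4.8°, B = 51.4°; Δs = -44/2·(1 − cos(π·0.0934)) = -0.9400; s = 44.0000 − 0.9400 = 43.0600
θ=162.2°: R = R0 + s = 41 + 16.7105 = 57.7105
θ=273.3°: R = R0 + s = 41 + 41.2396 = 82.2396
θ=313.4°: R = R0 + s = 41 + 43.0600 = 84.0600

θ=162.2°: 57.7105
θ=273.3°: 82.2396
θ=313.4°: 84.0600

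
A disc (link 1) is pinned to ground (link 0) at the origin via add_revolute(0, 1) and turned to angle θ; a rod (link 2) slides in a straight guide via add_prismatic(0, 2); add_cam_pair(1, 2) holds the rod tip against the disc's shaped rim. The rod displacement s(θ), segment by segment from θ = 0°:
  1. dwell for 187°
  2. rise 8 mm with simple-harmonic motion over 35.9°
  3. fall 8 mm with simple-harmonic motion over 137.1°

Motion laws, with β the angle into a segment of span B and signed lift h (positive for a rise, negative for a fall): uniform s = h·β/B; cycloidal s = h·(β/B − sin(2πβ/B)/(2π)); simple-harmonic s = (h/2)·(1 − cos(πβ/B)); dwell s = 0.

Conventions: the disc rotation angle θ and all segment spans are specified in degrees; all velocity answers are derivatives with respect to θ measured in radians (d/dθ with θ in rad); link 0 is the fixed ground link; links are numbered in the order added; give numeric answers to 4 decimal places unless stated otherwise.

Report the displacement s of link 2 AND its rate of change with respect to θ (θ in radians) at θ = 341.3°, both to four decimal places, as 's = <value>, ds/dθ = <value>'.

segment 1 (0° to 187°, dwell): s unchanged at 0.0000
segment 2 (187° to 222.9°, simple-harmonic, h = 8) is passed completely: s = 0.0000 + (8) = 8.0000
θ = 341.3° falls in segment 3 (222.9° to 360°, simple-harmonic, h = -8): β = 341.3 − 222.9 = 118.4°, B = 137.1°; Δs = -8/2·(1 − cos(π·0.8636)) = -7.6384; s = 8.0000 − 7.6384 = 0.3616
velocity in seg [222.9°–360°] (simple-harmonic), θ in radians: β = 118.4° = 2.0665 rad, B = 137.1° = 2.3928 rad; ds/dθ = (πh/(2B)) sin(πβ/B) = (π·(-8)/(2·2.3928)) sin(π·0.8636) = -2.182108 mm/rad

s = 0.3616, ds/dθ = -2.1821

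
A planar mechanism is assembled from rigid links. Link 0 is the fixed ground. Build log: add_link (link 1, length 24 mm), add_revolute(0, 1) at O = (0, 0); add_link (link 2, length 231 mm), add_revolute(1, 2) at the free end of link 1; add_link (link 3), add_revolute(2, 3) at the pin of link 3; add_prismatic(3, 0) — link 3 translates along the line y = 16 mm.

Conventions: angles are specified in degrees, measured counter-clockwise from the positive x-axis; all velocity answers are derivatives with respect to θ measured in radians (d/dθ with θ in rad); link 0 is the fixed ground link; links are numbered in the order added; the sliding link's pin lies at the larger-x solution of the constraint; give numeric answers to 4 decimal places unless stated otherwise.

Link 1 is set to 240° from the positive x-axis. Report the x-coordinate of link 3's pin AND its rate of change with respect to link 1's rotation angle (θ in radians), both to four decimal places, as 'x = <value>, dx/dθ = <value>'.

geometry: r = 24 mm, L = 231 mm, e = 16 mm
crank pin P = (r cos θ, r sin θ) = (-12.000000, -20.784610)
h = r sin θ − e = -20.784610 − 16 = -36.784610
x = r cos θ + √(L² − h²) = -12.000000 + 228.052390 = 216.052390
dx/dθ = −r sin θ − h·r cos θ/√(L² − h²) (θ in radians; h = -36.784610) = 18.849022

x = 216.0524, dx/dθ = 18.8490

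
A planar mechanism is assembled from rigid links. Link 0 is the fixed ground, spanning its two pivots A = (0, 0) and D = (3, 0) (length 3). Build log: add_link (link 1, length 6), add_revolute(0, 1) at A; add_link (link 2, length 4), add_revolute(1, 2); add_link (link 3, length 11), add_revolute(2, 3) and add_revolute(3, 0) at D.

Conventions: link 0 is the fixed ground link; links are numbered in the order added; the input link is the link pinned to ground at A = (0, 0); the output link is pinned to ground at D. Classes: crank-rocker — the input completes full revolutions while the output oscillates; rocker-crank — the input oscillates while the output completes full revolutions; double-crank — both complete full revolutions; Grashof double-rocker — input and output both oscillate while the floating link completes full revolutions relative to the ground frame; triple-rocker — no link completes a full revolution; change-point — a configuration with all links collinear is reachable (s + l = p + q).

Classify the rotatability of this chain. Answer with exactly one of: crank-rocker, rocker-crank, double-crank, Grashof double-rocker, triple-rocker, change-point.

lengths: ground=3, input=6, coupler=4, output=11
sorted: s=3 (shortest), l=11 (longest), p+q=10
s + l = 14 vs p + q = 10
s + l > p + q → non-Grashof → no link fully rotates → triple-rocker

triple-rocker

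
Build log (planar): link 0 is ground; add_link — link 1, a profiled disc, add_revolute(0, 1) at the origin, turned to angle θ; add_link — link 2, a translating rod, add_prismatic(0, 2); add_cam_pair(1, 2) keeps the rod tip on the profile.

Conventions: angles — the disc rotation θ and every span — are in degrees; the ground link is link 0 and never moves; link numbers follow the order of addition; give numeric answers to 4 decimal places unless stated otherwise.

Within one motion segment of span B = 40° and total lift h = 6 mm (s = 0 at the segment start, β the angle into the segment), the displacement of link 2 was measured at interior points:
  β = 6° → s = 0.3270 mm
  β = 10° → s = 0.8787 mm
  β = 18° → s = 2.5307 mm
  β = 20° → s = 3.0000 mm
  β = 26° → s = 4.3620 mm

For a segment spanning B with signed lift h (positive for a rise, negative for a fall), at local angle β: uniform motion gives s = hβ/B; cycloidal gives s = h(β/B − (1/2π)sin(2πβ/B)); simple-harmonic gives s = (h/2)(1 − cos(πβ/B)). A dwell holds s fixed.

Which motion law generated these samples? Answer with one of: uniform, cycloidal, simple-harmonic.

candidates at β/B = r: uniform s = h·r (linear in β); cycloidal s = h·(r − sin(2πr)/(2π)); simple-harmonic s = (h/2)(1 − cos(πr))
β=6°: printed 0.3270 | uniform 0.9000, cycloidal 0.1274, simple-harmonic 0.3270
β=10°: printed 0.8787 | uniform 1.5000, cycloidal 0.5451, simple-harmonic 0.8787
β=18°: printed 2.5307 | uniform 2.7000, cycloidal 2.4049, simple-harmonic 2.5307
β=20°: printed 3.0000 | uniform 3.0000, cycloidal 3.0000, simple-harmonic 3.0000
β=26°: printed 4.3620 | uniform 3.9000, cycloidal 4.6726, simple-harmonic 4.3620
only one law matches every sample → simple-harmonic

simple-harmonic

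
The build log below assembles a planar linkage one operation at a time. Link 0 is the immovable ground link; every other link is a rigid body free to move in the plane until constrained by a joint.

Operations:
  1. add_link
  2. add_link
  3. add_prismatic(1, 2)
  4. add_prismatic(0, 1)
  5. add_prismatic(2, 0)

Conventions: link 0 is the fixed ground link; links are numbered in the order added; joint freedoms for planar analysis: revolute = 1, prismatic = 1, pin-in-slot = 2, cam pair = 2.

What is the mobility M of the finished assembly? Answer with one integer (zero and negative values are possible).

L=1 J1=0 J2=0
add link → L=2 J1=0 J2=0
add link → L=3 J1=0 J2=0
P@1,2 dof=1 J1 → L=3 J1=1 J2=0
P@0,1 dof=1 J1 → L=3 J1=2 J2=0
P@2,0 dof=1 J1 → L=3 J1=3 J2=0
M=3(L−1)−2J1−J2=3·2−2·3−0=0

M = 0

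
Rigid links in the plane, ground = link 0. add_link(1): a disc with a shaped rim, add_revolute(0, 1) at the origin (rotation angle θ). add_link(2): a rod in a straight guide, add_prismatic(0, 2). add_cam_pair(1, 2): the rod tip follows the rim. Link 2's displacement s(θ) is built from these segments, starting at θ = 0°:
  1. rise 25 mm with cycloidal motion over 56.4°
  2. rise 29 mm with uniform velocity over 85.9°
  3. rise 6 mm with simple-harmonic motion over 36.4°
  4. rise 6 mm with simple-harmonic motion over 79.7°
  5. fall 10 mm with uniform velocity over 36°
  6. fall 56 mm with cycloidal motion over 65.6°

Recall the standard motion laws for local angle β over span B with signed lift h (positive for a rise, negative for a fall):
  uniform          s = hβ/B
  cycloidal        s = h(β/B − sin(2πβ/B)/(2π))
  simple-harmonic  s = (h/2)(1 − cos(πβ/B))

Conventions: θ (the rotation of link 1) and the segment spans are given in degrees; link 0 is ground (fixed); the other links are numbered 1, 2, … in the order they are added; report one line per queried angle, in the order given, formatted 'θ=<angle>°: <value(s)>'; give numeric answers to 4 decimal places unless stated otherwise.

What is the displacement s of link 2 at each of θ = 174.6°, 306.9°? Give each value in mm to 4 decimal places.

segment 1 (0° to 56.4°, cycloidal, h = 25) is passed completely: s = 0.0000 + (25) = 25.0000
segment 2 (56.4° to 142.3°, uniform, h = 29) is passed completely: s = 25.0000 + (29) = 54.0000
θ = 174.6° falls in segment 3 (142.3° to 178.7°, simple-harmonic, h = 6): β = 174.6 − 142.3 = 32.3°, B = 36.4°; Δs = 6/2·(1 − cos(π·0.8874)) = 5.8141; s = 54.0000 + 5.8141 = 59.8141
segment 3 (142.3° to 178.7°, simple-harmonic, h = 6) is passed completely: s = 54.0000 + (6) = 60.0000
segment 4 (178.7° to 258.4°, simple-harmonic, h = 6) is passed completely: s = 60.0000 + (6) = 66.0000
segment 5 (258.4° to 294.4°, uniform, h = -10) is passed completely: s = 66.0000 + (-10) = 56.0000
θ = 306.9° falls in segment 6 (294.4° to 360°, cycloidal, h = -56): β = 306.9 − 294.4 = 12.5°, B = 65.6°; Δs = -56·(0.1905 − sin(2π·0.1905)/(2π)) = -2.3727; s = 56.0000 − 2.3727 = 53.6273

θ=174.6°: 59.8141
θ=306.9°: 53.6273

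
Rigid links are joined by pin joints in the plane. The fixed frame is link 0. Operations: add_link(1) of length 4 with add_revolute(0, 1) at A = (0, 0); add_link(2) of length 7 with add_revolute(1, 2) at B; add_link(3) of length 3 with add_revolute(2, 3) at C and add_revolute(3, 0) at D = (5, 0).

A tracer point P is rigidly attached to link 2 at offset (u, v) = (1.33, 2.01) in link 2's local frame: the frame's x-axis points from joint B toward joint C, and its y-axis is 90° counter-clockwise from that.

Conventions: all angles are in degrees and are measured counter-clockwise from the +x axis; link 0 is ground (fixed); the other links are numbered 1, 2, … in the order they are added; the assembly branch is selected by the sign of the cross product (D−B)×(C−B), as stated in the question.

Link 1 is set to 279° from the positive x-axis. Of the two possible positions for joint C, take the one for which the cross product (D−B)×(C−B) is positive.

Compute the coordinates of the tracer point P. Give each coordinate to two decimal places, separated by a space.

A=(0,0), D=(5.00,0)
B = A + 4.00·(cos279°, sin279°) = (0.6257, -3.9508)
|BD| = 5.8943
circle(B,7.00) ∩ circle(D,3.00): a=6.3403, h=2.9667
  candidates: C₊=(3.3425,2.5005) cross=17.486; C₋=(7.3194,-1.9027) cross=-17.486
  branch + wants cross > 0 → take C=(3.3425,2.5005) (cross=17.486)
ex = (C−B)/|BC| = (0.3881,0.9216); ey = (-0.9216,0.3881)
P = B + 1.33·ex + 2.01·ey = (-0.7105,-1.9449)

-0.71 -1.94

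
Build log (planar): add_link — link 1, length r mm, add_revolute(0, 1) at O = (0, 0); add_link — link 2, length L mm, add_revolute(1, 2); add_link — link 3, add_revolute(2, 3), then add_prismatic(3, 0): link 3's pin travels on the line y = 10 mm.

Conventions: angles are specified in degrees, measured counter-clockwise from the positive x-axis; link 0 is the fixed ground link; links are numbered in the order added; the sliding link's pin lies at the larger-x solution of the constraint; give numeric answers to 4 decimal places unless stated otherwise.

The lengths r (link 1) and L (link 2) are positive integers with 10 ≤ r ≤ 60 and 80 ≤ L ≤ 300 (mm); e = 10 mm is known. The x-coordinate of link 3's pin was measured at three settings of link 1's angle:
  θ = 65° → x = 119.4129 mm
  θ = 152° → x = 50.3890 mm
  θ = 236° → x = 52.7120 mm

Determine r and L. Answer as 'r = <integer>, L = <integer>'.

constraint per measurement: (x − r cos θ)² + (r sin θ − e)² = L²
subtracting the θ₁ and θ₂ equations cancels the r² and L² terms:
r = (x₁² − x₂²) / (2[(x₁cos θ₁ + e sin θ₁) − (x₂cos θ₂ + e sin θ₂)]) = 59.0000 → r = 59
L² = (x₁ − r cos θ₁)² + (r sin θ₁ − e)² = 10816.0010 → L = 104.0000 → L = 104
check at θ₃=236°: x = 52.7120 (printed 52.7120) ✓

r = 59, L = 104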